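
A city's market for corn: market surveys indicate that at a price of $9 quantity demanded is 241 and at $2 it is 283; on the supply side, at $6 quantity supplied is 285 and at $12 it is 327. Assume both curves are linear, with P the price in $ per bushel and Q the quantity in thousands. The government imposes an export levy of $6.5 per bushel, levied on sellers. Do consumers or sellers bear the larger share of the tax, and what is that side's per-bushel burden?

Consumers bear the larger share: $3.5 per bushel.

Demand slope: (283 − 241)/(2 − 9) = -6, so Qd = 295 − 6P.
Supply slope: (327 − 285)/(12 − 6) = 7, so Qs = 7P + 243.
Before the tax: set 295 − 6P = 7P + 243 → P* = $4, Q* = 271.
With the tax collected from sellers, supply shifts: Qs = 7(P − 6.5) + 243.
New equilibrium: consumers pay $7.5, sellers receive $1, Q = 250. (Wedge: Pb − Ps = 6.5.)
Per-bushel burden: consumers $3.5, sellers $3.
Consumers take the larger share because demand is less price-elastic here (demand slope 6 vs supply slope 7).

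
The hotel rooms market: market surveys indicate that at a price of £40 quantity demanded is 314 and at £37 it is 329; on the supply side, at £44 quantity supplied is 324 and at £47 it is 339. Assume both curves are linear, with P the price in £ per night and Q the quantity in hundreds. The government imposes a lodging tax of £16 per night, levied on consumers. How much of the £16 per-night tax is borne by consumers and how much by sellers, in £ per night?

Consumers bear £8 per night; sellers bear £8 per night.

Demand slope: (329 − 314)/(37 − 40) = -5, so Qd = 514 − 5P.
Supply slope: (339 − 324)/(47 − 44) = 5, so Qs = 5P + 104.
Before the tax: set 514 − 5P = 5P + 104 → P* = £41, Q* = 309.
With the tax collected from consumers, demand (in seller-price terms) shifts: Qd = 514 − 5(P + 16).
Solving gives Q = 269 with consumers paying £49 and sellers receiving £33 (the £16 wedge).
Burden on consumers: £8; on sellers: £8. (They sum to £16.)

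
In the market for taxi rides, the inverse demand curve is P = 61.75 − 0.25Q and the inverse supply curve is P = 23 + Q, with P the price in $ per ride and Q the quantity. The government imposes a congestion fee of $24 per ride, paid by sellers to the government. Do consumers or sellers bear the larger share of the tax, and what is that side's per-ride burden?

Inverting to Q(P) form: Qd = 247 − 4P; Qs = P − 23.
Before the tax: set 247 − 4P = P − 23 → P* = $54, Q* = 31.
With the tax collected from sellers, supply shifts: Qs = (P − 24) − 23.
New equilibrium: consumers pay $58.8, sellers receive $34.8, Q = 11.8. (Wedge: Pb − Ps = 24.)
Per-ride burden: consumers $4.8, sellers $19.2.
Sellers take the larger share because supply is less price-elastic here (demand slope 4 vs supply slope 1).
The less price-elastic side of the market bears the larger share of a per-unit tax.

Sellers bear the larger share: $19.2 per ride.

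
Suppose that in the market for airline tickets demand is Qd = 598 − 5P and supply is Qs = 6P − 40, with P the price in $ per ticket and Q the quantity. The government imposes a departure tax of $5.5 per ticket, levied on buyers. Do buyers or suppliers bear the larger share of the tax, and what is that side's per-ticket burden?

Without the tax, 598 − 5P = 6P − 40 gives 11P = 638, so P* = $58 and Q* = 308.
With the tax collected from buyers, demand (in seller-price terms) shifts: Qd = 598 − 5(P + 5.5).
New equilibrium: buyers pay $61, suppliers receive $55.5, Q = 293. (Wedge: Pb − Ps = 5.5.)
Per-ticket burden: buyers $3, suppliers $2.5.
Buyers take the larger share because demand is less price-elastic here (demand slope 5 vs supply slope 6).
The less price-elastic side of the market bears the larger share of a per-unit tax.

Buyers bear the larger share: $3 per ticket.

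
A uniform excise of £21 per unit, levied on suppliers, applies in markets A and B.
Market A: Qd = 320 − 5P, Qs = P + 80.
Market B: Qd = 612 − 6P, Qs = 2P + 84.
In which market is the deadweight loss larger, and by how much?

Market B, by £147.

Market A: pre-tax P* = £40, Q* = 120; post-tax Q = 102.5; deadweight loss = £183.75.
Market B: pre-tax P* = £66, Q* = 216; post-tax Q = 184.5; deadweight loss = £330.75.
Difference: £183.75 vs £330.75 → market B is larger by £147.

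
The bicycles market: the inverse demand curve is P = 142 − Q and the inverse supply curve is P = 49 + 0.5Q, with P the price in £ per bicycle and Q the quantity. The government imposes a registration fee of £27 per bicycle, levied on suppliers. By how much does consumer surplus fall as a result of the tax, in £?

Consumer surplus falls by £954.

Rewrite in direct form: Qd = 142 − P and Qs = 2P − 98.
Before the tax: set 142 − P = 2P − 98 → P* = £80, Q* = 62.
With the tax collected from suppliers, supply shifts: Qs = 2(P − 27) − 98.
Solving gives Q = 44 with consumers paying £98 and suppliers receiving £71 (the £27 wedge).
ΔCS is the trapezoid between Q = 44 and Q = 62 of height £18: ½ · (62 + 44) · 18 = £954.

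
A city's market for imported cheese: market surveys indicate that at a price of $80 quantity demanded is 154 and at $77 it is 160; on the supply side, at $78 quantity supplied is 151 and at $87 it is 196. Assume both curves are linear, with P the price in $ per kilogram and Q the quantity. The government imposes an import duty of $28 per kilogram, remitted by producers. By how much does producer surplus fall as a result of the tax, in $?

Demand slope: (160 − 154)/(77 − 80) = -2, so Qd = 314 − 2P.
Supply slope: (196 − 151)/(87 − 78) = 5, so Qs = 5P − 239.
Without the tax, 314 − 2P = 5P − 239 gives 7P = 553, so P* = $79 and Q* = 156.
With the tax collected from producers, supply shifts: Qs = 5(P − 28) − 239.
New equilibrium: buyers pay $99, producers receive $71, Q = 116. (Wedge: Pb − Ps = 28.)
ΔPS is the trapezoid between Q = 116 and Q = 156 of height $8: ½ · (156 + 116) · 8 = $1088.

Producer surplus falls by $1088.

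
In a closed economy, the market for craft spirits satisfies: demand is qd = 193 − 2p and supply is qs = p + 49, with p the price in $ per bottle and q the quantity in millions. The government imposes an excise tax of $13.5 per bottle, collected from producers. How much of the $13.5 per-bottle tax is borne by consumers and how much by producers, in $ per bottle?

Before the tax: set 193 − 2p = p + 49 → p* = $48, q* = 97.
With the tax collected from producers, supply shifts: qs = (p − 13.5) + 49.
Solving gives q = 88 with consumers paying $52.5 and producers receiving $39 (the $13.5 wedge).
Burden on consumers: $4.5; on producers: $9. (They sum to $13.5.)

Consumers bear $4.5 per bottle; producers bear $9 per bottle.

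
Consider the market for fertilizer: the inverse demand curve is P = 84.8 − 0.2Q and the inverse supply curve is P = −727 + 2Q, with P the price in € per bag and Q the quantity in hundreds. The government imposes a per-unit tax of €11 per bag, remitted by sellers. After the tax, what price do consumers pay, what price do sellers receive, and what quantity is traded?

Consumers pay €12; sellers receive €1; quantity = 364.

Inverting to Q(P) form: Qd = 424 − 5P; Qs = 0.5P + 363.5.
Without the tax, 424 − 5P = 0.5P + 363.5 gives 5.5P = 60.5, so P* = €11 and Q* = 369.
With the tax collected from sellers, supply shifts: Qs = 0.5(P − 11) + 363.5.
Solving gives Q = 364 with consumers paying €12 and sellers receiving €1 (the €11 wedge).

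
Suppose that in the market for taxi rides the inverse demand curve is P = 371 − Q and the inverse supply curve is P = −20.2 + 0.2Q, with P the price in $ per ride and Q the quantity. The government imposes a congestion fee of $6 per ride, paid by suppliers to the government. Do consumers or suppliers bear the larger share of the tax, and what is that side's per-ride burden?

Inverting to Q(P) form: Qd = 371 − P; Qs = 5P + 101.
Before the tax: set 371 − P = 5P + 101 → P* = $45, Q* = 326.
With the tax collected from suppliers, supply shifts: Qs = 5(P − 6) + 101.
New equilibrium: consumers pay $50, suppliers receive $44, Q = 321. (Wedge: Pb − Ps = 6.)
Per-ride burden: consumers $5, suppliers $1.
Consumers take the larger share because demand is less price-elastic here (demand slope 1 vs supply slope 5).

Consumers bear the larger share: $5 per ride.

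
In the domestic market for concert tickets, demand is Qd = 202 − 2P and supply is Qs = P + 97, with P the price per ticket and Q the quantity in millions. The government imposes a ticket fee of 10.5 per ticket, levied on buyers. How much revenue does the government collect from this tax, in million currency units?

Without the tax, 202 − 2P = P + 97 gives 3P = 105, so P* = 35 and Q* = 132.
With the tax collected from buyers, demand (in seller-price terms) shifts: Qd = 202 − 2(P + 10.5).
Solving gives Q = 125 with buyers paying 38.5 and producers receiving 28 (the 10.5 wedge).
Revenue = t · Q = 10.5 · 125 = 1312.5.

Tax revenue = 1312.5 million.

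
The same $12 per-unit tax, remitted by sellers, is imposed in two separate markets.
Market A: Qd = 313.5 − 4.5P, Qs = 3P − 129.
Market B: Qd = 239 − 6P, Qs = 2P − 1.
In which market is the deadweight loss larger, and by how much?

Market A, by $21.6.

Market A: pre-tax P* = $59, Q* = 48; post-tax Q = 26.4; deadweight loss = $129.6.
Market B: pre-tax P* = $30, Q* = 59; post-tax Q = 41; deadweight loss = $108.
Difference: $129.6 vs $108 → market A is larger by $21.6.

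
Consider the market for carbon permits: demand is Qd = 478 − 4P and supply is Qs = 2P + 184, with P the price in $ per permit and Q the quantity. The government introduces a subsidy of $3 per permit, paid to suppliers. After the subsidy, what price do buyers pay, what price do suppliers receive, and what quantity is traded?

Before the subsidy: set 478 − 4P = 2P + 184 → P* = $49, Q* = 282.
With a per-unit subsidy paid to suppliers, each receives P + 3 per unit sold, so supply becomes Qs = 2(P + 3) + 184.
New equilibrium: buyers pay $48, suppliers receive $51, Q = 286. (Wedge: Pb − Ps = −3.)

Buyers pay $48; suppliers receive $51; quantity = 286.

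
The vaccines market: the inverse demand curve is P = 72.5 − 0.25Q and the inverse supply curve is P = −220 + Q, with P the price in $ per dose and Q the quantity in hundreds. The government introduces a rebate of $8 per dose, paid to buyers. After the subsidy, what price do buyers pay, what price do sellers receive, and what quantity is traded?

Buyers pay $12.4; sellers receive $20.4; quantity = 240.4.

Rewrite in direct form: Qd = 290 − 4P and Qs = P + 220.
Without the subsidy, 290 − 4P = P + 220 gives 5P = 70, so P* = $14 and Q* = 234.
With a per-unit subsidy paid to buyers, each effectively pays P − 8, so demand becomes Qd = 290 − 4(P − 8).
New equilibrium: buyers pay $12.4, sellers receive $20.4, Q = 240.4. (Wedge: Pb − Ps = −8.)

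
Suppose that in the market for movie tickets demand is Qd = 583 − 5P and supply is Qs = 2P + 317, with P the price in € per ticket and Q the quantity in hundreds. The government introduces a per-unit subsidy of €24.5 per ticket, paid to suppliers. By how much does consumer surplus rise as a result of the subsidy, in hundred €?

Consumer surplus rises by €2873.5 hundred.

Without the subsidy, 583 − 5P = 2P + 317 gives 7P = 266, so P* = €38 and Q* = 393.
With a per-unit subsidy paid to suppliers, each receives P + 24.5 per unit sold, so supply becomes Qs = 2(P + 24.5) + 317.
Solving gives Q = 428 with consumers paying €31 and suppliers receiving €55.5 (the €24.5 wedge).
ΔCS is the trapezoid between Q = 428 and Q = 393 of height €7: ½ · (393 + 428) · 7 = €2873.5.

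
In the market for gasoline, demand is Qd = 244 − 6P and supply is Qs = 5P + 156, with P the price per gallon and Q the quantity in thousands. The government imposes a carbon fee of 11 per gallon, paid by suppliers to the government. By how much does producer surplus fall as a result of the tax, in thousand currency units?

Producer surplus falls by 1086 thousand.

Before the tax: set 244 − 6P = 5P + 156 → P* = 8, Q* = 196.
With the tax collected from suppliers, supply shifts: Qs = 5(P − 11) + 156.
Solving gives Q = 166 with consumers paying 13 and suppliers receiving 2 (the 11 wedge).
ΔPS is the trapezoid between Q = 166 and Q = 196 of height 6: ½ · (196 + 166) · 6 = 1086.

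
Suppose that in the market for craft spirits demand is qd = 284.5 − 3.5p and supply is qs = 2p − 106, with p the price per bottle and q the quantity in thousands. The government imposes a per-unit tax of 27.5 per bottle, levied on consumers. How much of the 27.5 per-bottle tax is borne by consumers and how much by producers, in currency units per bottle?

Consumers bear 10 per bottle; producers bear 17.5 per bottle.

Before the tax: set 284.5 − 3.5p = 2p − 106 → p* = 71, q* = 36.
With the tax collected from consumers, demand (in seller-price terms) shifts: qd = 284.5 − 3.5(p + 27.5).
Solving gives q = 1 with consumers paying 81 and producers receiving 53.5 (the 27.5 wedge).
Burden on consumers: 10; on producers: 17.5. (They sum to 27.5.)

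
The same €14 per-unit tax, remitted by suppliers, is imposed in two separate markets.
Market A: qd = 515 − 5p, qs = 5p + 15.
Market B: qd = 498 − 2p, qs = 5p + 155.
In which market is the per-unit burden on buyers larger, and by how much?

Market B, by €3.

Market A: pre-tax p* = €50, q* = 265; post-tax q = 230; per-unit burden on buyers = €7.
Market B: pre-tax p* = €49, q* = 400; post-tax q = 380; per-unit burden on buyers = €10.
Difference: €7 vs €10 → market B is larger by €3.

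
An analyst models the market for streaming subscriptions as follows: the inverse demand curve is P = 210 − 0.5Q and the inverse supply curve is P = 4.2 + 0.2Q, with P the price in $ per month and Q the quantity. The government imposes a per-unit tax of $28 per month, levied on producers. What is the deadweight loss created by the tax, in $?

Deadweight loss = $560.

Inverting to Q(P) form: Qd = 420 − 2P; Qs = 5P − 21.
Without the tax, 420 − 2P = 5P − 21 gives 7P = 441, so P* = $63 and Q* = 294.
With the tax collected from producers, supply shifts: Qs = 5(P − 28) − 21.
Solving gives Q = 254 with consumers paying $83 and producers receiving $55 (the $28 wedge).
Quantity falls by |ΔQ| = |294 − 254| = 40.
DWL = ½ · t · |ΔQ| = ½ · 28 · 40 = $560.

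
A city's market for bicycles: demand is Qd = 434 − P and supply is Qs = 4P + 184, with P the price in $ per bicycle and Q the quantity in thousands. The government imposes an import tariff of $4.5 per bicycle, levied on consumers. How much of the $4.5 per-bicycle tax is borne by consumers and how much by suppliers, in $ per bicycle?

Before the tax: set 434 − P = 4P + 184 → P* = $50, Q* = 384.
With the tax collected from consumers, demand (in seller-price terms) shifts: Qd = 434 − (P + 4.5).
New equilibrium: consumers pay $53.6, suppliers receive $49.1, Q = 380.4. (Wedge: Pb − Ps = 4.5.)
Burden on consumers: $3.6; on suppliers: $0.9. (They sum to $4.5.)
The less price-elastic side of the market bears the larger share of a per-unit tax.

Consumers bear $3.6 per bicycle; suppliers bear $0.9 per bicycle.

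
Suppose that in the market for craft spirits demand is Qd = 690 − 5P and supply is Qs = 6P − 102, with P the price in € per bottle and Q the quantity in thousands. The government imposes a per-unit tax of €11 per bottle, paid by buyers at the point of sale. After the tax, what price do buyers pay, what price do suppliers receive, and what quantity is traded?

Buyers pay €78; suppliers receive €67; quantity = 300.

Without the tax, 690 − 5P = 6P − 102 gives 11P = 792, so P* = €72 and Q* = 330.
With the tax collected from buyers, demand (in seller-price terms) shifts: Qd = 690 − 5(P + 11).
Solving gives Q = 300 with buyers paying €78 and suppliers receiving €67 (the €11 wedge).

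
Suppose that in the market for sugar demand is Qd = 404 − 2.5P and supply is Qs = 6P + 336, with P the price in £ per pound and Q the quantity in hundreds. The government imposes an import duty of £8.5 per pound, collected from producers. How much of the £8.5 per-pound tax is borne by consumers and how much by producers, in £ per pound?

Without the tax, 404 − 2.5P = 6P + 336 gives 8.5P = 68, so P* = £8 and Q* = 384.
With the tax collected from producers, supply shifts: Qs = 6(P − 8.5) + 336.
Solving gives Q = 369 with consumers paying £14 and producers receiving £5.5 (the £8.5 wedge).
Burden on consumers: £6; on producers: £2.5. (They sum to £8.5.)
The less price-elastic side of the market bears the larger share of a per-unit tax.

Consumers bear £6 per pound; producers bear £2.5 per pound.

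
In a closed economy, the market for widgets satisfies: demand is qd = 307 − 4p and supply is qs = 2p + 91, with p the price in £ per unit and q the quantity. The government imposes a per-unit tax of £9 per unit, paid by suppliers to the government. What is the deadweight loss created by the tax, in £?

Deadweight loss = £54.

Before the tax: set 307 − 4p = 2p + 91 → p* = £36, q* = 163.
With the tax collected from suppliers, supply shifts: qs = 2(p − 9) + 91.
Solving gives q = 151 with consumers paying £39 and suppliers receiving £30 (the £9 wedge).
Quantity falls by |ΔQ| = |163 − 151| = 12.
DWL = ½ · t · |ΔQ| = ½ · 9 · 12 = £54.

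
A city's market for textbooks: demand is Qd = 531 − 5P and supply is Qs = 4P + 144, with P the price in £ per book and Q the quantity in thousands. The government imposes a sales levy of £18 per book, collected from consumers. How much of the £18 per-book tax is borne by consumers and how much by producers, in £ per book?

Without the tax, 531 − 5P = 4P + 144 gives 9P = 387, so P* = £43 and Q* = 316.
With the tax collected from consumers, demand (in seller-price terms) shifts: Qd = 531 − 5(P + 18).
New equilibrium: consumers pay £51, producers receive £33, Q = 276. (Wedge: Pb − Ps = 18.)
Burden on consumers: £8; on producers: £10. (They sum to £18.)
The less price-elastic side of the market bears the larger share of a per-unit tax.

Consumers bear £8 per book; producers bear £10 per book.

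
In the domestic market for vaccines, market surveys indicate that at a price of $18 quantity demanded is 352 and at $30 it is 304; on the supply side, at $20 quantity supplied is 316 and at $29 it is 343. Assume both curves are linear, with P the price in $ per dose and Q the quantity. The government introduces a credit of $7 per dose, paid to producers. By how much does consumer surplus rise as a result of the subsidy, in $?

Consumer surplus rises by $1002.

Demand slope: (304 − 352)/(30 − 18) = -4, so Qd = 424 − 4P.
Supply slope: (343 − 316)/(29 − 20) = 3, so Qs = 3P + 256.
Before the subsidy: set 424 − 4P = 3P + 256 → P* = $24, Q* = 328.
With a per-unit subsidy paid to producers, each receives P + 7 per unit sold, so supply becomes Qs = 3(P + 7) + 256.
New equilibrium: consumers pay $21, producers receive $28, Q = 340. (Wedge: Pb − Ps = −7.)
ΔCS is the trapezoid between Q = 340 and Q = 328 of height $3: ½ · (328 + 340) · 3 = $1002.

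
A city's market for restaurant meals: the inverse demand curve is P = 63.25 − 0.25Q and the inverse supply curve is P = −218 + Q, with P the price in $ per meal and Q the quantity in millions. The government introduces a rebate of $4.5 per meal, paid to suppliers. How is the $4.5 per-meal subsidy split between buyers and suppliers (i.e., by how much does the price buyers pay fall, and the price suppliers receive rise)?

Rewrite in direct form: Qd = 253 − 4P and Qs = P + 218.
Without the subsidy, 253 − 4P = P + 218 gives 5P = 35, so P* = $7 and Q* = 225.
With a per-unit subsidy paid to suppliers, each receives P + 4.5 per unit sold, so supply becomes Qs = (P + 4.5) + 218.
New equilibrium: buyers pay $6.1, suppliers receive $10.6, Q = 228.6. (Wedge: Pb − Ps = −4.5.)
Gain to buyers: $0.9; to suppliers: $3.6. (They sum to $4.5.)

Buyers gain $0.9 per meal; suppliers gain $3.6 per meal.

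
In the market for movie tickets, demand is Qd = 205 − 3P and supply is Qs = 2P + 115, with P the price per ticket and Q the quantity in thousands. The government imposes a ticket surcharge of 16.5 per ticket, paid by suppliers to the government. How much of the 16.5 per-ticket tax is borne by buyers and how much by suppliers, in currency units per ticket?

Buyers bear 6.6 per ticket; suppliers bear 9.9 per ticket.

Without the tax, 205 − 3P = 2P + 115 gives 5P = 90, so P* = 18 and Q* = 151.
With the tax collected from suppliers, supply shifts: Qs = 2(P − 16.5) + 115.
New equilibrium: buyers pay 24.6, suppliers receive 8.1, Q = 131.2. (Wedge: Pb − Ps = 16.5.)
Burden on buyers: 6.6; on suppliers: 9.9. (They sum to 16.5.)
The less price-elastic side of the market bears the larger share of a per-unit tax.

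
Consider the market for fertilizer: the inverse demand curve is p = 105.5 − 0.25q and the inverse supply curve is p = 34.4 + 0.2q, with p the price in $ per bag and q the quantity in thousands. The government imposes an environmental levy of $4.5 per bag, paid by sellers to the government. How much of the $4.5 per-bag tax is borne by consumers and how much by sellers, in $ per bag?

Inverting to q(p) form: qd = 422 − 4p; qs = 5p − 172.
Without the tax, 422 − 4p = 5p − 172 gives 9p = 594, so p* = $66 and q* = 158.
With the tax collected from sellers, supply shifts: qs = 5(p − 4.5) − 172.
New equilibrium: consumers pay $68.5, sellers receive $64, q = 148. (Wedge: pb − ps = 4.5.)
Burden on consumers: $2.5; on sellers: $2. (They sum to $4.5.)
The less price-elastic side of the market bears the larger share of a per-unit tax.

Consumers bear $2.5 per bag; sellers bear $2 per bag.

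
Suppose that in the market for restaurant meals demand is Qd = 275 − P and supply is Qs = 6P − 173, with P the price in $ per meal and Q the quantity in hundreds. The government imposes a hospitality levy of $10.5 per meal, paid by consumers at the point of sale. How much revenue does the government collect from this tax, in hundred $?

Tax revenue = $2121 hundred.

Without the tax, 275 − P = 6P − 173 gives 7P = 448, so P* = $64 and Q* = 211.
With the tax collected from consumers, demand (in seller-price terms) shifts: Qd = 275 − (P + 10.5).
New equilibrium: consumers pay $73, sellers receive $62.5, Q = 202. (Wedge: Pb − Ps = 10.5.)
Revenue = t · Q = 10.5 · 202 = $2121.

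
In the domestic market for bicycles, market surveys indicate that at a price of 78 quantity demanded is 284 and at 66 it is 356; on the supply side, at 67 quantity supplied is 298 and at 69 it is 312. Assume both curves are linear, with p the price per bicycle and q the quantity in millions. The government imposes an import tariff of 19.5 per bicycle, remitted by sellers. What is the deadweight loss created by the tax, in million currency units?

Demand slope: (356 − 284)/(66 − 78) = -6, so qd = 752 − 6p.
Supply slope: (312 − 298)/(69 − 67) = 7, so qs = 7p − 171.
Without the tax, 752 − 6p = 7p − 171 gives 13p = 923, so p* = 71 and q* = 326.
With the tax collected from sellers, supply shifts: qs = 7(p − 19.5) − 171.
Solving gives q = 263 with consumers paying 81.5 and sellers receiving 62 (the 19.5 wedge).
Quantity falls by |ΔQ| = |326 − 263| = 63.
DWL = ½ · t · |ΔQ| = ½ · 19.5 · 63 = 614.25.

Deadweight loss = 614.25 million.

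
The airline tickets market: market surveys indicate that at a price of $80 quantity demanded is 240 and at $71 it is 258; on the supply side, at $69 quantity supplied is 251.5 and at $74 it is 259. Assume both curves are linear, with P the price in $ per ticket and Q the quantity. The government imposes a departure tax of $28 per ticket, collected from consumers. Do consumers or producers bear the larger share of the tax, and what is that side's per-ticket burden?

Producers bear the larger share: $16 per ticket.

Demand slope: (258 − 240)/(71 − 80) = -2, so Qd = 400 − 2P.
Supply slope: (259 − 251.5)/(74 − 69) = 1.5, so Qs = 1.5P + 148.
Without the tax, 400 − 2P = 1.5P + 148 gives 3.5P = 252, so P* = $72 and Q* = 256.
With the tax collected from consumers, demand (in seller-price terms) shifts: Qd = 400 − 2(P + 28).
Solving gives Q = 232 with consumers paying $84 and producers receiving $56 (the $28 wedge).
Per-ticket burden: consumers $12, producers $16.
Producers take the larger share because supply is less price-elastic here (demand slope 2 vs supply slope 1.5).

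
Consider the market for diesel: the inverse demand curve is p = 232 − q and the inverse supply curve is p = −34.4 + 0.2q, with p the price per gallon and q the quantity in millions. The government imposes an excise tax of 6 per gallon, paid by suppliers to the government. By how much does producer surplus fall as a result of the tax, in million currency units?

Producer surplus falls by 219.5 million.

Rewrite in direct form: qd = 232 − p and qs = 5p + 172.
Before the tax: set 232 − p = 5p + 172 → p* = 10, q* = 222.
With the tax collected from suppliers, supply shifts: qs = 5(p − 6) + 172.
New equilibrium: buyers pay 15, suppliers receive 9, q = 217. (Wedge: pb − ps = 6.)
ΔPS is the trapezoid between Q = 217 and Q = 222 of height 1: ½ · (222 + 217) · 1 = 219.5.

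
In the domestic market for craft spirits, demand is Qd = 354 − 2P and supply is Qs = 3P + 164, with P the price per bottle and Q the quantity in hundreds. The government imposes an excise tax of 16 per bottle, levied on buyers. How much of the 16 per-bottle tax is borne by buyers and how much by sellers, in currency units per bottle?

Buyers bear 9.6 per bottle; sellers bear 6.4 per bottle.

Without the tax, 354 − 2P = 3P + 164 gives 5P = 190, so P* = 38 and Q* = 278.
With the tax collected from buyers, demand (in seller-price terms) shifts: Qd = 354 − 2(P + 16).
New equilibrium: buyers pay 47.6, sellers receive 31.6, Q = 258.8. (Wedge: Pb − Ps = 16.)
Burden on buyers: 9.6; on sellers: 6.4. (They sum to 16.)
The less price-elastic side of the market bears the larger share of a per-unit tax.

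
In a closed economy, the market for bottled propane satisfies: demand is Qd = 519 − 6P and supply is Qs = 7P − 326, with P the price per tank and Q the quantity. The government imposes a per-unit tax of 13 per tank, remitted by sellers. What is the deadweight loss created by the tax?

Deadweight loss = 273.

Before the tax: set 519 − 6P = 7P − 326 → P* = 65, Q* = 129.
With the tax collected from sellers, supply shifts: Qs = 7(P − 13) − 326.
New equilibrium: consumers pay 72, sellers receive 59, Q = 87. (Wedge: Pb − Ps = 13.)
Quantity falls by |ΔQ| = |129 − 87| = 42.
DWL = ½ · t · |ΔQ| = ½ · 13 · 42 = 273.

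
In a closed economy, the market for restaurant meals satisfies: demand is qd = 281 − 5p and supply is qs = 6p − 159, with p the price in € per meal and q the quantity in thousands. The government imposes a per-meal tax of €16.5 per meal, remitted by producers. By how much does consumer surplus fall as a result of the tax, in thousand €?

Consumer surplus falls by €526.5 thousand.

Without the tax, 281 − 5p = 6p − 159 gives 11p = 440, so p* = €40 and q* = 81.
With the tax collected from producers, supply shifts: qs = 6(p − 16.5) − 159.
New equilibrium: buyers pay €49, producers receive €32.5, q = 36. (Wedge: pb − ps = 16.5.)
ΔCS is the trapezoid between Q = 36 and Q = 81 of height €9: ½ · (81 + 36) · 9 = €526.5.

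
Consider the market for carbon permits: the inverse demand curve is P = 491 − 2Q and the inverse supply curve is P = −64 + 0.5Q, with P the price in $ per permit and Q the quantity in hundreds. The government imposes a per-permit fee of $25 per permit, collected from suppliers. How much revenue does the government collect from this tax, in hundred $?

Inverting to Q(P) form: Qd = 245.5 − 0.5P; Qs = 2P + 128.
Before the tax: set 245.5 − 0.5P = 2P + 128 → P* = $47, Q* = 222.
With the tax collected from suppliers, supply shifts: Qs = 2(P − 25) + 128.
Solving gives Q = 212 with consumers paying $67 and suppliers receiving $42 (the $25 wedge).
Revenue = t · Q = 25 · 212 = $5300.

Tax revenue = $5300 hundred.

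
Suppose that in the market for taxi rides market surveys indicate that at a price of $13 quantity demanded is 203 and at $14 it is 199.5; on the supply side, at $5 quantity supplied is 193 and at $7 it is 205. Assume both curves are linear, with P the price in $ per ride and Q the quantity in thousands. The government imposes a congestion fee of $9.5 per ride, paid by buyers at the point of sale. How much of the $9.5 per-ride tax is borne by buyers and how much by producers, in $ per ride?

Buyers bear $6 per ride; producers bear $3.5 per ride.

Demand slope: (199.5 − 203)/(14 − 13) = -3.5, so Qd = 248.5 − 3.5P.
Supply slope: (205 − 193)/(7 − 5) = 6, so Qs = 6P + 163.
Before the tax: set 248.5 − 3.5P = 6P + 163 → P* = $9, Q* = 217.
With the tax collected from buyers, demand (in seller-price terms) shifts: Qd = 248.5 − 3.5(P + 9.5).
New equilibrium: buyers pay $15, producers receive $5.5, Q = 196. (Wedge: Pb − Ps = 9.5.)
Burden on buyers: $6; on producers: $3.5. (They sum to $9.5.)
The less price-elastic side of the market bears the larger share of a per-unit tax.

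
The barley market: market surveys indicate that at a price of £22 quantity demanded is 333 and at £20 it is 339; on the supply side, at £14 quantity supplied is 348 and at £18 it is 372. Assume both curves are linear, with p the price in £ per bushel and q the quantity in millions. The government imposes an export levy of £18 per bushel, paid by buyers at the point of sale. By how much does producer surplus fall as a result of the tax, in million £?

Demand slope: (339 − 333)/(20 − 22) = -3, so qd = 399 − 3p.
Supply slope: (372 − 348)/(18 − 14) = 6, so qs = 6p + 264.
Without the tax, 399 − 3p = 6p + 264 gives 9p = 135, so p* = £15 and q* = 354.
With the tax collected from buyers, demand (in seller-price terms) shifts: qd = 399 − 3(p + 18).
Solving gives q = 318 with buyers paying £27 and producers receiving £9 (the £18 wedge).
ΔPS is the trapezoid between Q = 318 and Q = 354 of height £6: ½ · (354 + 318) · 6 = £2016.

Producer surplus falls by £2016 million.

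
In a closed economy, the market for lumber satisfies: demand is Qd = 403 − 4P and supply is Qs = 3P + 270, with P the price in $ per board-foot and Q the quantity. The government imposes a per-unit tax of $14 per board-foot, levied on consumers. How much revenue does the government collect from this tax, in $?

Tax revenue = $4242.

Before the tax: set 403 − 4P = 3P + 270 → P* = $19, Q* = 327.
With the tax collected from consumers, demand (in seller-price terms) shifts: Qd = 403 − 4(P + 14).
Solving gives Q = 303 with consumers paying $25 and producers receiving $11 (the $14 wedge).
Revenue = t · Q = 14 · 303 = $4242.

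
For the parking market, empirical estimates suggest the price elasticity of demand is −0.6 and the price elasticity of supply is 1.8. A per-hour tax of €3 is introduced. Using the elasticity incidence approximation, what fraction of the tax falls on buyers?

Incidence ratio: buyers' share ≈ εs / (εs + |εd|) = 1.8 / (1.8 + 0.6) = 0.75.
Supply is the more elastic side, so buyers bear the larger share.

Buyers' share ≈ 0.75.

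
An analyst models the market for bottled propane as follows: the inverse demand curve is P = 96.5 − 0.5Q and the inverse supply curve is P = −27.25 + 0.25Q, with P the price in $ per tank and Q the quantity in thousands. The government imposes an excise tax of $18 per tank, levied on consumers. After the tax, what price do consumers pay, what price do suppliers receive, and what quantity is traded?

Consumers pay $26; suppliers receive $8; quantity = 141.

Rewrite in direct form: Qd = 193 − 2P and Qs = 4P + 109.
Without the tax, 193 − 2P = 4P + 109 gives 6P = 84, so P* = $14 and Q* = 165.
With the tax collected from consumers, demand (in seller-price terms) shifts: Qd = 193 − 2(P + 18).
Solving gives Q = 141 with consumers paying $26 and suppliers receiving $8 (the $18 wedge).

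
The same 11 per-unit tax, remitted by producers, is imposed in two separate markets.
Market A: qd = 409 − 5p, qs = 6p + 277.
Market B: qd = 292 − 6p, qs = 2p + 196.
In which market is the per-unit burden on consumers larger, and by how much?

Market A, by 3.25.

Market A: pre-tax p* = 12, q* = 349; post-tax q = 319; per-unit burden on consumers = 6.
Market B: pre-tax p* = 12, q* = 220; post-tax q = 203.5; per-unit burden on consumers = 2.75.
Difference: 6 vs 2.75 → market A is larger by 3.25.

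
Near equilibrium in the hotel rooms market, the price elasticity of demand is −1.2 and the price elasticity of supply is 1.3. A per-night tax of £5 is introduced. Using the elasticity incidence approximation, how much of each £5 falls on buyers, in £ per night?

Incidence ratio: buyers' share ≈ εs / (εs + |εd|) = 1.3 / (1.3 + 1.2) = 0.52.
So buyers bear ≈ 0.52 × £5 = £2.6; sellers bear £2.4.

Buyers bear ≈ £2.6 per night.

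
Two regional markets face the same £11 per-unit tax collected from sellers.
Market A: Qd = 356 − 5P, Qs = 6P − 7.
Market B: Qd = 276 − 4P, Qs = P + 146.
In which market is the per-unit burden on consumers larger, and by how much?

Market A, by £3.8.

Market A: pre-tax P* = £33, Q* = 191; post-tax Q = 161; per-unit burden on consumers = £6.
Market B: pre-tax P* = £26, Q* = 172; post-tax Q = 163.2; per-unit burden on consumers = £2.2.
Difference: £6 vs £2.2 → market A is larger by £3.8.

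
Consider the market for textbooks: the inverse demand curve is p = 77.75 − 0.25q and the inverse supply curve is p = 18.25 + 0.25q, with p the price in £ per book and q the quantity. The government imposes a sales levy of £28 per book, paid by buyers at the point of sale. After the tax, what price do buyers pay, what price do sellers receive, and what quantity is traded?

Inverting to q(p) form: qd = 311 − 4p; qs = 4p − 73.
Without the tax, 311 − 4p = 4p − 73 gives 8p = 384, so p* = £48 and q* = 119.
With the tax collected from buyers, demand (in seller-price terms) shifts: qd = 311 − 4(p + 28).
New equilibrium: buyers pay £62, sellers receive £34, q = 63. (Wedge: pb − ps = 28.)
The less price-elastic side of the market bears the larger share of a per-unit tax.

Buyers pay £62; sellers receive £34; quantity = 63.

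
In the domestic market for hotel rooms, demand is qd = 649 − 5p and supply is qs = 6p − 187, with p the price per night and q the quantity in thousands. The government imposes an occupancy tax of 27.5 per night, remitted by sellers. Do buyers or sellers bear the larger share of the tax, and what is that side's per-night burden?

Buyers bear the larger share: 15 per night.

Before the tax: set 649 − 5p = 6p − 187 → p* = 76, q* = 269.
With the tax collected from sellers, supply shifts: qs = 6(p − 27.5) − 187.
New equilibrium: buyers pay 91, sellers receive 63.5, q = 194. (Wedge: pb − ps = 27.5.)
Per-night burden: buyers 15, sellers 12.5.
Buyers take the larger share because demand is less price-elastic here (demand slope 5 vs supply slope 6).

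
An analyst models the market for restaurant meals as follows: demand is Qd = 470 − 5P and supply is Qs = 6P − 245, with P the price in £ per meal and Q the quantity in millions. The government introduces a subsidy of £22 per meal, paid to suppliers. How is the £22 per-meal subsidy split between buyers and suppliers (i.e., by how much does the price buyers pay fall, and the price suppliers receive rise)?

Without the subsidy, 470 − 5P = 6P − 245 gives 11P = 715, so P* = £65 and Q* = 145.
With a per-unit subsidy paid to suppliers, each receives P + 22 per unit sold, so supply becomes Qs = 6(P + 22) − 245.
Solving gives Q = 205 with buyers paying £53 and suppliers receiving £75 (the £22 wedge).
Gain to buyers: £12; to suppliers: £10. (They sum to £22.)

Buyers gain £12 per meal; suppliers gain £10 per meal.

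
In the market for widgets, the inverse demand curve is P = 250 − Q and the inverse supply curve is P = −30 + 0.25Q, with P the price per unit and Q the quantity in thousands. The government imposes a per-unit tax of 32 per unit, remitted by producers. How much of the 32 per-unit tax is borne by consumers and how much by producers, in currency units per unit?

Consumers bear 25.6 per unit; producers bear 6.4 per unit.

Inverting to Q(P) form: Qd = 250 − P; Qs = 4P + 120.
Before the tax: set 250 − P = 4P + 120 → P* = 26, Q* = 224.
With the tax collected from producers, supply shifts: Qs = 4(P − 32) + 120.
New equilibrium: consumers pay 51.6, producers receive 19.6, Q = 198.4. (Wedge: Pb − Ps = 32.)
Burden on consumers: 25.6; on producers: 6.4. (They sum to 32.)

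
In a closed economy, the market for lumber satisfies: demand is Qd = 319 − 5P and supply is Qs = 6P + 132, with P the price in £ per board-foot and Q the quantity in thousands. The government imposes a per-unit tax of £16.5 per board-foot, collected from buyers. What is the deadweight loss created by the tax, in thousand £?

Without the tax, 319 − 5P = 6P + 132 gives 11P = 187, so P* = £17 and Q* = 234.
With the tax collected from buyers, demand (in seller-price terms) shifts: Qd = 319 − 5(P + 16.5).
New equilibrium: buyers pay £26, sellers receive £9.5, Q = 189. (Wedge: Pb − Ps = 16.5.)
Quantity falls by |ΔQ| = |234 − 189| = 45.
DWL = ½ · t · |ΔQ| = ½ · 16.5 · 45 = £371.25.

Deadweight loss = £371.25 thousand.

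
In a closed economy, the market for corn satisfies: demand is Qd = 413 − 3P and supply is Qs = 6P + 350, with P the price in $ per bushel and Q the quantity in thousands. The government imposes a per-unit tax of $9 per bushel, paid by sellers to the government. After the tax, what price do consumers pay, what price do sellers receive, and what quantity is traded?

Before the tax: set 413 − 3P = 6P + 350 → P* = $7, Q* = 392.
With the tax collected from sellers, supply shifts: Qs = 6(P − 9) + 350.
Solving gives Q = 374 with consumers paying $13 and sellers receiving $4 (the $9 wedge).

Consumers pay $13; sellers receive $4; quantity = 374.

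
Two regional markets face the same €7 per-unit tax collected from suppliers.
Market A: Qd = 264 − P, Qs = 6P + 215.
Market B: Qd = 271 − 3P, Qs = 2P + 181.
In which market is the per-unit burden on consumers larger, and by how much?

Market A, by €3.2.

Market A: pre-tax P* = €7, Q* = 257; post-tax Q = 251; per-unit burden on consumers = €6.
Market B: pre-tax P* = €18, Q* = 217; post-tax Q = 208.6; per-unit burden on consumers = €2.8.
Difference: €6 vs €2.8 → market A is larger by €3.2.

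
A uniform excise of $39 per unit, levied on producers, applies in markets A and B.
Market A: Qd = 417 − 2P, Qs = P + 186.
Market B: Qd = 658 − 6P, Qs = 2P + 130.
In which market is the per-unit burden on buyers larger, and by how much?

Market A: pre-tax P* = $77, Q* = 263; post-tax Q = 237; per-unit burden on buyers = $13.
Market B: pre-tax P* = $66, Q* = 262; post-tax Q = 203.5; per-unit burden on buyers = $9.75.
Difference: $13 vs $9.75 → market A is larger by $3.25.

Market A, by $3.25.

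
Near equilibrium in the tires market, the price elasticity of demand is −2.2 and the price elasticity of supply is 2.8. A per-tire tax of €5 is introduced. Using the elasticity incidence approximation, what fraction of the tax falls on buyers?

Incidence ratio: buyers' share ≈ εs / (εs + |εd|) = 2.8 / (2.8 + 2.2) = 0.56.
Supply is the more elastic side, so buyers bear the larger share.

Buyers' share ≈ 0.56.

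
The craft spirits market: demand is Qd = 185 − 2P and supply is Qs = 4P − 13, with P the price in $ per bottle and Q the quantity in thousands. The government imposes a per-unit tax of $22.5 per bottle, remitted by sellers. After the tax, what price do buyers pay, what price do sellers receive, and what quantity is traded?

Without the tax, 185 − 2P = 4P − 13 gives 6P = 198, so P* = $33 and Q* = 119.
With the tax collected from sellers, supply shifts: Qs = 4(P − 22.5) − 13.
Solving gives Q = 89 with buyers paying $48 and sellers receiving $25.5 (the $22.5 wedge).
The less price-elastic side of the market bears the larger share of a per-unit tax.

Buyers pay $48; sellers receive $25.5; quantity = 89.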